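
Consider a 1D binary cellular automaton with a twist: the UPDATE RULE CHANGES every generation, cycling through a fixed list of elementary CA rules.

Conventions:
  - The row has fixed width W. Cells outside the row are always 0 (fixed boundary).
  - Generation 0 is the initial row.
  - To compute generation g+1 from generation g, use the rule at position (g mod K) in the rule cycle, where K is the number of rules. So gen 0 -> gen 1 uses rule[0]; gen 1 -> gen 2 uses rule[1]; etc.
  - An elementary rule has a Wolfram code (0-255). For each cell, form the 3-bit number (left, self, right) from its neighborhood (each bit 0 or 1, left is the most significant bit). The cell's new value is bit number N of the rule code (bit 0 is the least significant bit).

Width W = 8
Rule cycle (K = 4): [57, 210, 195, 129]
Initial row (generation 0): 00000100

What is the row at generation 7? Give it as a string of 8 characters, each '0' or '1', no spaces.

Gen 0: 00000100
Gen 1 (rule 57): 11110011
Gen 2 (rule 210): 01111101
Gen 3 (rule 195): 10111100
Gen 4 (rule 129): 00011001
Gen 5 (rule 57): 11010100
Gen 6 (rule 210): 01000010
Gen 7 (rule 195): 10011100

Answer: 10011100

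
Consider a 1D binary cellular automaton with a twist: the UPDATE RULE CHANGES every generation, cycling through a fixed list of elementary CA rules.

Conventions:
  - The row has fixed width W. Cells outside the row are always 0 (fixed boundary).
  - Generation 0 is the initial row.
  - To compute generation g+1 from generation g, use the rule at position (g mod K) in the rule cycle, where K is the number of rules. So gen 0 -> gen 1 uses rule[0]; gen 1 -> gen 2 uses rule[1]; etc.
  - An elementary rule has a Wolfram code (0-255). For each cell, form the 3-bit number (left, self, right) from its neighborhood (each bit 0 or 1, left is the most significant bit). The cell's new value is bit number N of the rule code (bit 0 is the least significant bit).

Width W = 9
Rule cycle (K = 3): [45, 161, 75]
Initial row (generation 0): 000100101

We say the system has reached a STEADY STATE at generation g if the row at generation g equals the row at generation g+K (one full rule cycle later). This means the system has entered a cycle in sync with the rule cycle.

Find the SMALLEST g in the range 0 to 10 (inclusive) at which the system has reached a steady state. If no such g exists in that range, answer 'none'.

Gen 0: 000100101
Gen 1 (rule 45): 110100111
Gen 2 (rule 161): 001000010
Gen 3 (rule 75): 110011100
Gen 4 (rule 45): 100010001
Gen 5 (rule 161): 001000100
Gen 6 (rule 75): 110011001
Gen 7 (rule 45): 100010001
Gen 8 (rule 161): 001000100
Gen 9 (rule 75): 110011001
Gen 10 (rule 45): 100010001
Gen 11 (rule 161): 001000100
Gen 12 (rule 75): 110011001
Gen 13 (rule 45): 100010001

Answer: 4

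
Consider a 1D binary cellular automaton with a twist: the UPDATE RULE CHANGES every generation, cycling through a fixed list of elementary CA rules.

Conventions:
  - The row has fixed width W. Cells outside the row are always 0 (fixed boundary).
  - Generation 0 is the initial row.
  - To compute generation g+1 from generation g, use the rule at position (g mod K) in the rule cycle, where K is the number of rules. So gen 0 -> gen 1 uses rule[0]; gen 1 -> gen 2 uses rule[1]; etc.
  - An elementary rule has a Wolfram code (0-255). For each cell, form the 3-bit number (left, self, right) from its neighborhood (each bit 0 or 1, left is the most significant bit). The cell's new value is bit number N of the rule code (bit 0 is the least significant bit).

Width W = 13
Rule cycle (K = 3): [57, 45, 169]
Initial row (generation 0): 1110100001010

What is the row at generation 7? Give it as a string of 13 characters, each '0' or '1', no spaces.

Answer: 0100000001101

Derivation:
Gen 0: 1110100001010
Gen 1 (rule 57): 1001011100101
Gen 2 (rule 45): 1001110000111
Gen 3 (rule 169): 0001100110110
Gen 4 (rule 57): 1101010101101
Gen 5 (rule 45): 1011111111011
Gen 6 (rule 169): 0111111110110
Gen 7 (rule 57): 0100000001101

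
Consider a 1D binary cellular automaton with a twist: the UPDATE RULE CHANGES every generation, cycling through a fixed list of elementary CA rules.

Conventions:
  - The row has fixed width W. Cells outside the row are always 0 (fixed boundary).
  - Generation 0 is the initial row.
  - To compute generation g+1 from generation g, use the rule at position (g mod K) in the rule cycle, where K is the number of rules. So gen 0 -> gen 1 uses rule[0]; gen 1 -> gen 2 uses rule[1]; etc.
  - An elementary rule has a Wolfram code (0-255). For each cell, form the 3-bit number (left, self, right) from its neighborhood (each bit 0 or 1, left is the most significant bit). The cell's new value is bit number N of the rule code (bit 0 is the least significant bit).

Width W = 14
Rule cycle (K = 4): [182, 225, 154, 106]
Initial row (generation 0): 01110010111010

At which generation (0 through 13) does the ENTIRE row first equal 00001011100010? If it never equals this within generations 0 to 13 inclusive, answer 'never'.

Answer: never

Derivation:
Gen 0: 01110010111010
Gen 1 (rule 182): 10101111010111
Gen 2 (rule 225): 01010111101011
Gen 3 (rule 154): 10000111000010
Gen 4 (rule 106): 00001101000100
Gen 5 (rule 182): 00010011101110
Gen 6 (rule 225): 11000001110110
Gen 7 (rule 154): 10100011100101
Gen 8 (rule 106): 01000110101010
Gen 9 (rule 182): 11101001111111
Gen 10 (rule 225): 01110000111111
Gen 11 (rule 154): 11101001111110
Gen 12 (rule 106): 10110011000010
Gen 13 (rule 182): 11001100100111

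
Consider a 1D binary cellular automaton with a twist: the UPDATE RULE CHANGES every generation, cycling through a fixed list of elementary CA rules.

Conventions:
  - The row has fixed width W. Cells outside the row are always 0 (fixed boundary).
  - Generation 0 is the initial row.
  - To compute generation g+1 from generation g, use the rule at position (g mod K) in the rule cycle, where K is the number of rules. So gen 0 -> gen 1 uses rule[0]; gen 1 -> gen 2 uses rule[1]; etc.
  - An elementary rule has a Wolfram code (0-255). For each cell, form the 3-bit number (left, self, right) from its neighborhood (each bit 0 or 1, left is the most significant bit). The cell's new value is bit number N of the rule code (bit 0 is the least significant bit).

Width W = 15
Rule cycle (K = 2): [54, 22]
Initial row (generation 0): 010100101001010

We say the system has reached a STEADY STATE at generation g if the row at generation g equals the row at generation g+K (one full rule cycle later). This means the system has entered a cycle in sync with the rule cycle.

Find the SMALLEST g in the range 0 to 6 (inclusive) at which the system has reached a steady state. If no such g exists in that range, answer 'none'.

Gen 0: 010100101001010
Gen 1 (rule 54): 111111111111111
Gen 2 (rule 22): 000000000000000
Gen 3 (rule 54): 000000000000000
Gen 4 (rule 22): 000000000000000
Gen 5 (rule 54): 000000000000000
Gen 6 (rule 22): 000000000000000
Gen 7 (rule 54): 000000000000000
Gen 8 (rule 22): 000000000000000

Answer: 2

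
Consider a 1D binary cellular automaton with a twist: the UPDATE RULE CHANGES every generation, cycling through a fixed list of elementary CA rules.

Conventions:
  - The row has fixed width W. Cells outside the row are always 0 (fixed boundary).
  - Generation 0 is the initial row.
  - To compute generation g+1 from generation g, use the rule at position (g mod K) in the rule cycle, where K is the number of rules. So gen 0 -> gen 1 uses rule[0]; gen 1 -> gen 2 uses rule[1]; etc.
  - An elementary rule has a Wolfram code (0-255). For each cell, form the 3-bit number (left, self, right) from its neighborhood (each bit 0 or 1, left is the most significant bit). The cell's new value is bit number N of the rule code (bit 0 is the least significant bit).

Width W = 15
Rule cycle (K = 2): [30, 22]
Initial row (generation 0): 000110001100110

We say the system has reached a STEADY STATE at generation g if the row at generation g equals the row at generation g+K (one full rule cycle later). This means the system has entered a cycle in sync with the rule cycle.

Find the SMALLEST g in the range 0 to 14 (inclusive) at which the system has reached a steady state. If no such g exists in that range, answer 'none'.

Answer: 12

Derivation:
Gen 0: 000110001100110
Gen 1 (rule 30): 001101011011101
Gen 2 (rule 22): 010001000000001
Gen 3 (rule 30): 111011100000011
Gen 4 (rule 22): 000000010000100
Gen 5 (rule 30): 000000111001110
Gen 6 (rule 22): 000001000110001
Gen 7 (rule 30): 000011101101011
Gen 8 (rule 22): 000100000001000
Gen 9 (rule 30): 001110000011100
Gen 10 (rule 22): 010001000100010
Gen 11 (rule 30): 111011101110111
Gen 12 (rule 22): 000000000000000
Gen 13 (rule 30): 000000000000000
Gen 14 (rule 22): 000000000000000
Gen 15 (rule 30): 000000000000000
Gen 16 (rule 22): 000000000000000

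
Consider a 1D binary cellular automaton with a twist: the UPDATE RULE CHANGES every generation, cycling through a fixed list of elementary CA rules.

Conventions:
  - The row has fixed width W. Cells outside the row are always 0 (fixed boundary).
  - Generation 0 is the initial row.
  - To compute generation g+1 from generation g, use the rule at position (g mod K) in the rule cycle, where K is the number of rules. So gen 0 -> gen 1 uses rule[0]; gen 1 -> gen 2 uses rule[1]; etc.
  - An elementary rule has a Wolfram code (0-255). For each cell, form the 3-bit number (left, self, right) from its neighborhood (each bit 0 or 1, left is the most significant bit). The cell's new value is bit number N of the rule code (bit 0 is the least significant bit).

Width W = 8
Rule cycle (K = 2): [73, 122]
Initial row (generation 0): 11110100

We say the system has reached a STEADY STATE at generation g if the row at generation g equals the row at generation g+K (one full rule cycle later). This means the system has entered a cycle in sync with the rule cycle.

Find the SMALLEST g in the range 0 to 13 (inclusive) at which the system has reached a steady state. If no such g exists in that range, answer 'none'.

Answer: none

Derivation:
Gen 0: 11110100
Gen 1 (rule 73): 10010001
Gen 2 (rule 122): 01101010
Gen 3 (rule 73): 01100000
Gen 4 (rule 122): 11110000
Gen 5 (rule 73): 10010111
Gen 6 (rule 122): 01101101
Gen 7 (rule 73): 01101100
Gen 8 (rule 122): 11111110
Gen 9 (rule 73): 10000010
Gen 10 (rule 122): 01000101
Gen 11 (rule 73): 00010000
Gen 12 (rule 122): 00101000
Gen 13 (rule 73): 10000011
Gen 14 (rule 122): 01000111
Gen 15 (rule 73): 00010101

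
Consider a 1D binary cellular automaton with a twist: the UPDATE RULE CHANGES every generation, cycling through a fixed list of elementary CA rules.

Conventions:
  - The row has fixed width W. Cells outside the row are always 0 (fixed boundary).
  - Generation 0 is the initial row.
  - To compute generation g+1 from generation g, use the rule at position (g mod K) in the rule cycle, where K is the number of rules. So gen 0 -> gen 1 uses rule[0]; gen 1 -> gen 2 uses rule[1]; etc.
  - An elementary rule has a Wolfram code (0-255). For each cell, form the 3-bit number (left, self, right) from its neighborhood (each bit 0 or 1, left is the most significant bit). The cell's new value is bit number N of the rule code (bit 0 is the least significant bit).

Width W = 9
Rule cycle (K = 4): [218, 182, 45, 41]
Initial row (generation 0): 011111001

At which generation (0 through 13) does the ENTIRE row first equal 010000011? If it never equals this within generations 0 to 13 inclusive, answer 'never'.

Gen 0: 011111001
Gen 1 (rule 218): 111111110
Gen 2 (rule 182): 011111101
Gen 3 (rule 45): 010000011
Gen 4 (rule 41): 000111010
Gen 5 (rule 218): 001111001
Gen 6 (rule 182): 010110111
Gen 7 (rule 45): 011101100
Gen 8 (rule 41): 010011001
Gen 9 (rule 218): 101111110
Gen 10 (rule 182): 110111101
Gen 11 (rule 45): 101100011
Gen 12 (rule 41): 011001010
Gen 13 (rule 218): 111110001

Answer: 3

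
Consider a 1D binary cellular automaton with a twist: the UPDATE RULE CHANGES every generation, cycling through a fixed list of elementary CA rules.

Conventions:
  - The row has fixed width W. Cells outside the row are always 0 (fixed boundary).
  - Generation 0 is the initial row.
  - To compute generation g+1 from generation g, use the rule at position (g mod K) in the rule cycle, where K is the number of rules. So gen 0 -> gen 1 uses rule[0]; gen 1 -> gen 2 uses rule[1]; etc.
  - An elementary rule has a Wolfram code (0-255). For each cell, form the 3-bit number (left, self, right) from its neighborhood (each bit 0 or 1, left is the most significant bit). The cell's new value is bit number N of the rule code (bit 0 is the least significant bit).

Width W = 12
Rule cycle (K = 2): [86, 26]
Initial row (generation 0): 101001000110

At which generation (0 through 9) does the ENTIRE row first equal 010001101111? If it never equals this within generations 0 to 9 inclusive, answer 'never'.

Gen 0: 101001000110
Gen 1 (rule 86): 101111101011
Gen 2 (rule 26): 001000000010
Gen 3 (rule 86): 011100000111
Gen 4 (rule 26): 110010001100
Gen 5 (rule 86): 011111010110
Gen 6 (rule 26): 110000000101
Gen 7 (rule 86): 011000001101
Gen 8 (rule 26): 110100011000
Gen 9 (rule 86): 010110101100

Answer: never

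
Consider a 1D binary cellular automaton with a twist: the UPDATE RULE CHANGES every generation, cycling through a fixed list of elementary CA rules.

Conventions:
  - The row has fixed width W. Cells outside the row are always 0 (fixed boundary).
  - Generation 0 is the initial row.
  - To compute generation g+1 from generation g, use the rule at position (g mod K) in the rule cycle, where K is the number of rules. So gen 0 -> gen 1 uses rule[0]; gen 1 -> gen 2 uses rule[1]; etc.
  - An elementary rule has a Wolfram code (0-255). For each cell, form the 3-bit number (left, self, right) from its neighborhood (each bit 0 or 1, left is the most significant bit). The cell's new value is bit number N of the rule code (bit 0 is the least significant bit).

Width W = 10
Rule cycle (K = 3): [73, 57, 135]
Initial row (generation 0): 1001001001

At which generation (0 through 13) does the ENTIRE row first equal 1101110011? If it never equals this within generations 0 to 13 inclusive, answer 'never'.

Answer: 6

Derivation:
Gen 0: 1001001001
Gen 1 (rule 73): 0000000000
Gen 2 (rule 57): 1111111111
Gen 3 (rule 135): 0111111110
Gen 4 (rule 73): 0100000010
Gen 5 (rule 57): 0011111001
Gen 6 (rule 135): 1101110011
Gen 7 (rule 73): 1101010011
Gen 8 (rule 57): 1010101010
Gen 9 (rule 135): 1010101010
Gen 10 (rule 73): 0000000000
Gen 11 (rule 57): 1111111111
Gen 12 (rule 135): 0111111110
Gen 13 (rule 73): 0100000010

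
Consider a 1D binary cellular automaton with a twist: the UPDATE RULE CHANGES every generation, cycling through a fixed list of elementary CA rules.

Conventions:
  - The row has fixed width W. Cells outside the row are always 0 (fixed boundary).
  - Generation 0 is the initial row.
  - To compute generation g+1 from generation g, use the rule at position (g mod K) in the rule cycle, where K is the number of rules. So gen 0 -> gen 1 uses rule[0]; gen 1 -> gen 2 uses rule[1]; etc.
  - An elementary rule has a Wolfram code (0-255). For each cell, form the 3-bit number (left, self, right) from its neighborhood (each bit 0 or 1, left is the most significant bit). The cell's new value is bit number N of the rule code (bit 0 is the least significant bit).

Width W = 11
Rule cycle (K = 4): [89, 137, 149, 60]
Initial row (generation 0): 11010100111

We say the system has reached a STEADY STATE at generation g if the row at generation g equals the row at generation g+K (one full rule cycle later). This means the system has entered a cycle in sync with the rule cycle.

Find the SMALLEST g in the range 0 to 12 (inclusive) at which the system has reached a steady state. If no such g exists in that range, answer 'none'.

Gen 0: 11010100111
Gen 1 (rule 89): 11000010101
Gen 2 (rule 137): 10011000000
Gen 3 (rule 149): 11000111111
Gen 4 (rule 60): 10100100000
Gen 5 (rule 89): 00010011111
Gen 6 (rule 137): 11000011110
Gen 7 (rule 149): 00111001101
Gen 8 (rule 60): 00100101011
Gen 9 (rule 89): 10010000011
Gen 10 (rule 137): 00000111010
Gen 11 (rule 149): 11110010011
Gen 12 (rule 60): 10001011010
Gen 13 (rule 89): 01100011001
Gen 14 (rule 137): 01001010000
Gen 15 (rule 149): 01101011111
Gen 16 (rule 60): 01011110000

Answer: none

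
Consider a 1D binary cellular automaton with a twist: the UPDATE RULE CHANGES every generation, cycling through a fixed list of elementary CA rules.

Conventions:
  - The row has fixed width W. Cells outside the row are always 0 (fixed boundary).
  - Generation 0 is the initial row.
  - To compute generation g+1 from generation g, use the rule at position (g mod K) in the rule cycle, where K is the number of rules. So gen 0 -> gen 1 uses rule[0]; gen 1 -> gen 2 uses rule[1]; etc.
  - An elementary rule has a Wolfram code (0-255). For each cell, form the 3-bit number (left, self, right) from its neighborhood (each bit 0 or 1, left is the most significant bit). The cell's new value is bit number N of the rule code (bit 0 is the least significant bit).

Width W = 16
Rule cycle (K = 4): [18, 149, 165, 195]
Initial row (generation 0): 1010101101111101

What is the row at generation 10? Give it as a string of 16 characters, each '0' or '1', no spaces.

Gen 0: 1010101101111101
Gen 1 (rule 18): 0000000000000000
Gen 2 (rule 149): 1111111111111111
Gen 3 (rule 165): 0111111111111110
Gen 4 (rule 195): 1011111111111110
Gen 5 (rule 18): 0000000000000001
Gen 6 (rule 149): 1111111111111101
Gen 7 (rule 165): 0111111111111011
Gen 8 (rule 195): 1011111111111001
Gen 9 (rule 18): 0000000000000110
Gen 10 (rule 149): 1111111111110001

Answer: 1111111111110001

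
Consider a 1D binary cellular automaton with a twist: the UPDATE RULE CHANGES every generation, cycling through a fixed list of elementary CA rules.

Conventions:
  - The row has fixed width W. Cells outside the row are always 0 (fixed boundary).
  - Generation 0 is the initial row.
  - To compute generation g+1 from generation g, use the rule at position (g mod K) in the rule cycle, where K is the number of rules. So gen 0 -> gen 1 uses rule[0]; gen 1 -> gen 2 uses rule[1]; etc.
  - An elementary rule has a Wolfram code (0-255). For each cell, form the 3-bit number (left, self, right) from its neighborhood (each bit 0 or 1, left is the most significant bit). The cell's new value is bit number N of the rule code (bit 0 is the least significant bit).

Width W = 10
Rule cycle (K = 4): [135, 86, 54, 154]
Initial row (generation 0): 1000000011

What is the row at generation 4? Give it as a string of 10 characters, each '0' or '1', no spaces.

Answer: 1010010110

Derivation:
Gen 0: 1000000011
Gen 1 (rule 135): 1011111100
Gen 2 (rule 86): 1000000110
Gen 3 (rule 54): 1100001001
Gen 4 (rule 154): 1010010110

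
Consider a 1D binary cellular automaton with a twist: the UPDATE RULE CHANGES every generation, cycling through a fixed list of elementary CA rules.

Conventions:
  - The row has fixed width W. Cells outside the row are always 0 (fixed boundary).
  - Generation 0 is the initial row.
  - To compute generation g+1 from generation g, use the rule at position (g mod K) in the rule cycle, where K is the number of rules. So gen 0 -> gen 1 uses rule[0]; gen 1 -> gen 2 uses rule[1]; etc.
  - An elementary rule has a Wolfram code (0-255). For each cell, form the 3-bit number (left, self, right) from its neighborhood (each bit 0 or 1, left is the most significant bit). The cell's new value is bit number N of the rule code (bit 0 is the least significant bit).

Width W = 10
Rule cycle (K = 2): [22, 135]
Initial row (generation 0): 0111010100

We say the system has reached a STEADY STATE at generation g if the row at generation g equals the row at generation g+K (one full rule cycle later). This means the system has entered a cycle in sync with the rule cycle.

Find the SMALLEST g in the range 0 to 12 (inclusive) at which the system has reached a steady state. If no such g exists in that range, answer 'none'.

Answer: 5

Derivation:
Gen 0: 0111010100
Gen 1 (rule 22): 1000010110
Gen 2 (rule 135): 1011110000
Gen 3 (rule 22): 1000001000
Gen 4 (rule 135): 1011111011
Gen 5 (rule 22): 1000000000
Gen 6 (rule 135): 1011111111
Gen 7 (rule 22): 1000000000
Gen 8 (rule 135): 1011111111
Gen 9 (rule 22): 1000000000
Gen 10 (rule 135): 1011111111
Gen 11 (rule 22): 1000000000
Gen 12 (rule 135): 1011111111
Gen 13 (rule 22): 1000000000
Gen 14 (rule 135): 1011111111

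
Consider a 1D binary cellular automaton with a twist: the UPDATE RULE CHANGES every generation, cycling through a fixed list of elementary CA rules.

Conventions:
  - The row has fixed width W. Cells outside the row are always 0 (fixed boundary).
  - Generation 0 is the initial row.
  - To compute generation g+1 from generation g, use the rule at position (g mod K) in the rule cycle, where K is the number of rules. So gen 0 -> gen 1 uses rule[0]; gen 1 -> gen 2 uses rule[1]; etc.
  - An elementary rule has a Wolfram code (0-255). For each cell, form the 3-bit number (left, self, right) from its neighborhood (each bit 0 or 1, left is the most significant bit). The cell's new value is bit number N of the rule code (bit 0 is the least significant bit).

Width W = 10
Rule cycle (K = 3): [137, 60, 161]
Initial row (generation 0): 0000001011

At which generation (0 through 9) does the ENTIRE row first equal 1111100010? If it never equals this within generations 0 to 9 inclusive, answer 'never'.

Answer: 1

Derivation:
Gen 0: 0000001011
Gen 1 (rule 137): 1111100010
Gen 2 (rule 60): 1000010011
Gen 3 (rule 161): 0011000000
Gen 4 (rule 137): 1010011111
Gen 5 (rule 60): 1111010000
Gen 6 (rule 161): 0110100111
Gen 7 (rule 137): 0100000110
Gen 8 (rule 60): 0110000101
Gen 9 (rule 161): 0000110010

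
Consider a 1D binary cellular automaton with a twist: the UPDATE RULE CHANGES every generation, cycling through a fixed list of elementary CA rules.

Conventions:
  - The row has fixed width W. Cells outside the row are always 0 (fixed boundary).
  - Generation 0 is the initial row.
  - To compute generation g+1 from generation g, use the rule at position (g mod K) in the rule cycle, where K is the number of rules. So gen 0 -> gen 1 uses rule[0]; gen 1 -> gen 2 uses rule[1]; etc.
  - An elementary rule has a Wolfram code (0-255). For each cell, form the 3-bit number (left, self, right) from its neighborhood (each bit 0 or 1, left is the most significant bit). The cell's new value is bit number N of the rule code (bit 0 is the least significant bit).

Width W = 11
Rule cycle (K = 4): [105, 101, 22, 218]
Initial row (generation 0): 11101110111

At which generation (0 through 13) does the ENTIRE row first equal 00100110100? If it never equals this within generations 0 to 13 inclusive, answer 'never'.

Gen 0: 11101110111
Gen 1 (rule 105): 10111011101
Gen 2 (rule 101): 11001100111
Gen 3 (rule 22): 00110011000
Gen 4 (rule 218): 01111111100
Gen 5 (rule 105): 01000000101
Gen 6 (rule 101): 01011110111
Gen 7 (rule 22): 11000000000
Gen 8 (rule 218): 11100000000
Gen 9 (rule 105): 10101111111
Gen 10 (rule 101): 11110000001
Gen 11 (rule 22): 00001000011
Gen 12 (rule 218): 00010100111
Gen 13 (rule 105): 11001000101

Answer: never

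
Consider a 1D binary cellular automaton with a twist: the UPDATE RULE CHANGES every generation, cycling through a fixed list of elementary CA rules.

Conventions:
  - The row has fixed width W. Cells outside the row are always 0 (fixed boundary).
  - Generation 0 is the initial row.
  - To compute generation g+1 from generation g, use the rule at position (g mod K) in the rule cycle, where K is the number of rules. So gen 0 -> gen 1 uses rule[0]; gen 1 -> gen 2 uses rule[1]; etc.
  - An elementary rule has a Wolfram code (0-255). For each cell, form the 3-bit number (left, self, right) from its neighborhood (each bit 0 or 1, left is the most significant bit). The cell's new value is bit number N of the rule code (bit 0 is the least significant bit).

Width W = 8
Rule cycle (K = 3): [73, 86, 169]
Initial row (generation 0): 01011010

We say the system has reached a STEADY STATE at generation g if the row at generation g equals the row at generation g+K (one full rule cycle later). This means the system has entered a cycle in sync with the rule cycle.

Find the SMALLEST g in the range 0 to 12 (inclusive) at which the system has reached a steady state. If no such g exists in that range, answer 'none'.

Gen 0: 01011010
Gen 1 (rule 73): 00011000
Gen 2 (rule 86): 00101100
Gen 3 (rule 169): 10011001
Gen 4 (rule 73): 00011000
Gen 5 (rule 86): 00101100
Gen 6 (rule 169): 10011001
Gen 7 (rule 73): 00011000
Gen 8 (rule 86): 00101100
Gen 9 (rule 169): 10011001
Gen 10 (rule 73): 00011000
Gen 11 (rule 86): 00101100
Gen 12 (rule 169): 10011001
Gen 13 (rule 73): 00011000
Gen 14 (rule 86): 00101100
Gen 15 (rule 169): 10011001

Answer: 1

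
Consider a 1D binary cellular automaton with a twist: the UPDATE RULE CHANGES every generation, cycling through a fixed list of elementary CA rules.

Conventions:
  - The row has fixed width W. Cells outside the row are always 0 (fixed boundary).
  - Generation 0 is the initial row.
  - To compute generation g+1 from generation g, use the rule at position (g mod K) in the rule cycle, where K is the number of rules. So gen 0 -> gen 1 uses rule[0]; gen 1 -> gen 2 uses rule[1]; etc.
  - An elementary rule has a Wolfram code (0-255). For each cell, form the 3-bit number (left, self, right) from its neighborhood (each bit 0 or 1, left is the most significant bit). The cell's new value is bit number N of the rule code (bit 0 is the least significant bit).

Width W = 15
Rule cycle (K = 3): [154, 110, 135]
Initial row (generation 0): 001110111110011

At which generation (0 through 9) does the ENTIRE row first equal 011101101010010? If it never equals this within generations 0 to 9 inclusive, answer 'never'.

Answer: never

Derivation:
Gen 0: 001110111110011
Gen 1 (rule 154): 011100111101110
Gen 2 (rule 110): 110101100111010
Gen 3 (rule 135): 000100001010010
Gen 4 (rule 154): 001010010001101
Gen 5 (rule 110): 011110110011111
Gen 6 (rule 135): 101100000101110
Gen 7 (rule 154): 001010001001101
Gen 8 (rule 110): 011110011011111
Gen 9 (rule 135): 101100100001110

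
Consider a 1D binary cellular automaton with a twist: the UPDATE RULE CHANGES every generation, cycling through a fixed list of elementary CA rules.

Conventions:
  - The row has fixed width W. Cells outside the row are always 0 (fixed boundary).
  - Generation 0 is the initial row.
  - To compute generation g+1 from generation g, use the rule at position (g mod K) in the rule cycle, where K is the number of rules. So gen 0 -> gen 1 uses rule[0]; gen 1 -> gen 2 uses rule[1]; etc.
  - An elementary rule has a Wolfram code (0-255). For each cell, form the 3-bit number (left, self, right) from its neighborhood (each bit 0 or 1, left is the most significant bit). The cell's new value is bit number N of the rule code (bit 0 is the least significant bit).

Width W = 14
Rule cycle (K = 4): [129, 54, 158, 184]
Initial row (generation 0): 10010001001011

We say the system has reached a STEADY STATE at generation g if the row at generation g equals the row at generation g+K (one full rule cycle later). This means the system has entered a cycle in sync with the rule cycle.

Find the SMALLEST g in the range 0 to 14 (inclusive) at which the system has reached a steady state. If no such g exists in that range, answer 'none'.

Gen 0: 10010001001011
Gen 1 (rule 129): 00000100000000
Gen 2 (rule 54): 00001110000000
Gen 3 (rule 158): 00011101000000
Gen 4 (rule 184): 00011010100000
Gen 5 (rule 129): 11000000001111
Gen 6 (rule 54): 00100000010000
Gen 7 (rule 158): 01110000111000
Gen 8 (rule 184): 01101000110100
Gen 9 (rule 129): 00000010000001
Gen 10 (rule 54): 00000111000011
Gen 11 (rule 158): 00001110100110
Gen 12 (rule 184): 00001101010101
Gen 13 (rule 129): 11100000000000
Gen 14 (rule 54): 00010000000000
Gen 15 (rule 158): 00111000000000
Gen 16 (rule 184): 00110100000000
Gen 17 (rule 129): 10000001111111
Gen 18 (rule 54): 11000010000000

Answer: none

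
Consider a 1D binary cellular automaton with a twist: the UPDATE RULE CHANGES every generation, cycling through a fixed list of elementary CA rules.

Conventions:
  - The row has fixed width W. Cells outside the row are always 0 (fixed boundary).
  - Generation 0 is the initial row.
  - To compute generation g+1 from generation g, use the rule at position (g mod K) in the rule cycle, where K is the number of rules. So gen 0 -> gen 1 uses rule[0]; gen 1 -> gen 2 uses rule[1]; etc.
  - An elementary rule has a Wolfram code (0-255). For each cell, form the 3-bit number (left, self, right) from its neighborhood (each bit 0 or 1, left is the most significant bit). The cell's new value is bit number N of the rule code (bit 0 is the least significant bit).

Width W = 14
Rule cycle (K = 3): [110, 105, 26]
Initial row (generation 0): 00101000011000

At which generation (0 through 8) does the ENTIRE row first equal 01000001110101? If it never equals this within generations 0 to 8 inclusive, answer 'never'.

Gen 0: 00101000011000
Gen 1 (rule 110): 01111000111000
Gen 2 (rule 105): 01001010101011
Gen 3 (rule 26): 10110000000010
Gen 4 (rule 110): 11110000000110
Gen 5 (rule 105): 10010111110110
Gen 6 (rule 26): 01100100000101
Gen 7 (rule 110): 11101100001111
Gen 8 (rule 105): 10111101101001

Answer: never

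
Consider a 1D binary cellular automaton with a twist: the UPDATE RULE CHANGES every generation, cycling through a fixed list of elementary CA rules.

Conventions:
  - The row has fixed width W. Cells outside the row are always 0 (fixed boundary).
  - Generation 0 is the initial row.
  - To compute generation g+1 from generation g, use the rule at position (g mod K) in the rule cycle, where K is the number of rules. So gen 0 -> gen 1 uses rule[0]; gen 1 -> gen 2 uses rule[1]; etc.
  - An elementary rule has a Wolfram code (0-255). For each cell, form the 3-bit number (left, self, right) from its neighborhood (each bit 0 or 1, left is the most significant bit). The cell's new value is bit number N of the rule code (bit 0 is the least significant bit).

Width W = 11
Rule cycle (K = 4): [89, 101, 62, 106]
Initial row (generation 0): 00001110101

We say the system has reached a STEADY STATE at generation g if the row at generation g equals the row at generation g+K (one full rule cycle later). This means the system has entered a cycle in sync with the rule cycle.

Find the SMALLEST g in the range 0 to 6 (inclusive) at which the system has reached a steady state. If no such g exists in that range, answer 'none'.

Answer: none

Derivation:
Gen 0: 00001110101
Gen 1 (rule 89): 11101010000
Gen 2 (rule 101): 00111110111
Gen 3 (rule 62): 01100001100
Gen 4 (rule 106): 11100011100
Gen 5 (rule 89): 10111010111
Gen 6 (rule 101): 11001111001
Gen 7 (rule 62): 10111000111
Gen 8 (rule 106): 01101001101
Gen 9 (rule 89): 01100101100
Gen 10 (rule 101): 00100110101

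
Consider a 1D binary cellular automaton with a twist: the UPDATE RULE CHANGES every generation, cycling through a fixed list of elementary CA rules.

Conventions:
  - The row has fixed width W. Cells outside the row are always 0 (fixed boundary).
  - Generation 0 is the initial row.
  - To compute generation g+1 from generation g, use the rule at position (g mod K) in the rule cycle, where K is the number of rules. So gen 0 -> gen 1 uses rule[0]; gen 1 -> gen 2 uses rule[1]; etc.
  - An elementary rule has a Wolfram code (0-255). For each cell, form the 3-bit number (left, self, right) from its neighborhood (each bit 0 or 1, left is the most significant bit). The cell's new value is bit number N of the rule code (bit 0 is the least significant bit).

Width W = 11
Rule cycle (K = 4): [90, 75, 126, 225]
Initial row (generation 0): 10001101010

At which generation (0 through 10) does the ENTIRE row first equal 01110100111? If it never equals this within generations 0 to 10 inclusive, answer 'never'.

Answer: 8

Derivation:
Gen 0: 10001101010
Gen 1 (rule 90): 01011100001
Gen 2 (rule 75): 10010101110
Gen 3 (rule 126): 11111111011
Gen 4 (rule 225): 01111111101
Gen 5 (rule 90): 11000000100
Gen 6 (rule 75): 11011111001
Gen 7 (rule 126): 11110001111
Gen 8 (rule 225): 01110100111
Gen 9 (rule 90): 11010011101
Gen 10 (rule 75): 11000110100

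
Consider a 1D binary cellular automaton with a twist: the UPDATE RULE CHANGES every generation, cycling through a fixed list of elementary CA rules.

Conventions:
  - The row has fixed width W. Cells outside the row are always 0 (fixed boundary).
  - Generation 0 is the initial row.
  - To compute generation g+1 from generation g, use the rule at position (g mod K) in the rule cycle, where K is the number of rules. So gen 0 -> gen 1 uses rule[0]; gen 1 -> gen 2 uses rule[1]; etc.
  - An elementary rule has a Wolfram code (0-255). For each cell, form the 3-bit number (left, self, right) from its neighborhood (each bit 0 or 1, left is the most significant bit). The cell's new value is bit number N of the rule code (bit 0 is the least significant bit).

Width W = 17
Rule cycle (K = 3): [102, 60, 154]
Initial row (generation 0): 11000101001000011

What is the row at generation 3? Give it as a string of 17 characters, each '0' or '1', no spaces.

Answer: 11000101100011110

Derivation:
Gen 0: 11000101001000011
Gen 1 (rule 102): 01001111011000101
Gen 2 (rule 60): 01101000110100111
Gen 3 (rule 154): 11000101100011110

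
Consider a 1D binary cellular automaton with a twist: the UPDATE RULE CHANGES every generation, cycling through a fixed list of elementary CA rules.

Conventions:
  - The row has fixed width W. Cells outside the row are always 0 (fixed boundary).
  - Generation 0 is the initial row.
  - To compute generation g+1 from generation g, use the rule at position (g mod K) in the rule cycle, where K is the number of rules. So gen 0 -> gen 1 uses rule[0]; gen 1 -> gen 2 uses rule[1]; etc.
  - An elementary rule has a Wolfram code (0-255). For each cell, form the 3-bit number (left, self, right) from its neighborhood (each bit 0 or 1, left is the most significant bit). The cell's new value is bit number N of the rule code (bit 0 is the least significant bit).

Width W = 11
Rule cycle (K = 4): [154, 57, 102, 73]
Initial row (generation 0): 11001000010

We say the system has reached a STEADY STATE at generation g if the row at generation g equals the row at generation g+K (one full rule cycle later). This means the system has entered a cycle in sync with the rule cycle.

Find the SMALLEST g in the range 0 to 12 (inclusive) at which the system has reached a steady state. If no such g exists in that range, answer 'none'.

Answer: 10

Derivation:
Gen 0: 11001000010
Gen 1 (rule 154): 10110100101
Gen 2 (rule 57): 01101010010
Gen 3 (rule 102): 10111110110
Gen 4 (rule 73): 00100010110
Gen 5 (rule 154): 01010100101
Gen 6 (rule 57): 00101010010
Gen 7 (rule 102): 01111110110
Gen 8 (rule 73): 01000010110
Gen 9 (rule 154): 10100100101
Gen 10 (rule 57): 01010010010
Gen 11 (rule 102): 11110110110
Gen 12 (rule 73): 10010110110
Gen 13 (rule 154): 01100100101
Gen 14 (rule 57): 01010010010
Gen 15 (rule 102): 11110110110
Gen 16 (rule 73): 10010110110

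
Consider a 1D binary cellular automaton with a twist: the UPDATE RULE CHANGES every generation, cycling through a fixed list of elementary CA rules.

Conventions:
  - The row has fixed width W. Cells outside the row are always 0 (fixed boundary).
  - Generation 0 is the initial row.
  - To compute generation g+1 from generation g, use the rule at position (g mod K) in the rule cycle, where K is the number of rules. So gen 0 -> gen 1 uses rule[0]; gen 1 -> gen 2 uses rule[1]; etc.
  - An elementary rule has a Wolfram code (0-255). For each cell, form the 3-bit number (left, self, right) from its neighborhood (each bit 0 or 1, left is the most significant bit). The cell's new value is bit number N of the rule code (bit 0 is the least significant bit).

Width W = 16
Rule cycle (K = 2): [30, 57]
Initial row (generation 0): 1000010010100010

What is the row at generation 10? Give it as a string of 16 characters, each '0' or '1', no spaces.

Gen 0: 1000010010100010
Gen 1 (rule 30): 1100111110110111
Gen 2 (rule 57): 1010100001101100
Gen 3 (rule 30): 1010110011001010
Gen 4 (rule 57): 0101101010100101
Gen 5 (rule 30): 1101001010111101
Gen 6 (rule 57): 1010100101100010
Gen 7 (rule 30): 1010111101010111
Gen 8 (rule 57): 0101100010101100
Gen 9 (rule 30): 1101010110101010
Gen 10 (rule 57): 1010101101010101

Answer: 1010101101010101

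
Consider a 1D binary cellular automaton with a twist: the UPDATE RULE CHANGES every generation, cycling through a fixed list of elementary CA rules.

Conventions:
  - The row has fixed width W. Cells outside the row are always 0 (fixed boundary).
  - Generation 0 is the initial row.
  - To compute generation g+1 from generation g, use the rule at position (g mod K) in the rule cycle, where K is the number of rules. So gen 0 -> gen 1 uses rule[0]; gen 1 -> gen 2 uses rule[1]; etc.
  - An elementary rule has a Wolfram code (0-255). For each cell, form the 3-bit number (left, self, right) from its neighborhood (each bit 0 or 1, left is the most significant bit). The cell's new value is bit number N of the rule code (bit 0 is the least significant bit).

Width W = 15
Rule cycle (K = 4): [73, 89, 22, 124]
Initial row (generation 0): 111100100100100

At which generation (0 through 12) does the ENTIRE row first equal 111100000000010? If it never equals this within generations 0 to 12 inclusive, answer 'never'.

Gen 0: 111100100100100
Gen 1 (rule 73): 100100000000001
Gen 2 (rule 89): 010011111111100
Gen 3 (rule 22): 111100000000010
Gen 4 (rule 124): 100110000000011
Gen 5 (rule 73): 000110111111011
Gen 6 (rule 89): 110110100001011
Gen 7 (rule 22): 000000110011000
Gen 8 (rule 124): 000000111011100
Gen 9 (rule 73): 111110101010101
Gen 10 (rule 89): 100010000000000
Gen 11 (rule 22): 110111000000000
Gen 12 (rule 124): 111101100000000

Answer: 3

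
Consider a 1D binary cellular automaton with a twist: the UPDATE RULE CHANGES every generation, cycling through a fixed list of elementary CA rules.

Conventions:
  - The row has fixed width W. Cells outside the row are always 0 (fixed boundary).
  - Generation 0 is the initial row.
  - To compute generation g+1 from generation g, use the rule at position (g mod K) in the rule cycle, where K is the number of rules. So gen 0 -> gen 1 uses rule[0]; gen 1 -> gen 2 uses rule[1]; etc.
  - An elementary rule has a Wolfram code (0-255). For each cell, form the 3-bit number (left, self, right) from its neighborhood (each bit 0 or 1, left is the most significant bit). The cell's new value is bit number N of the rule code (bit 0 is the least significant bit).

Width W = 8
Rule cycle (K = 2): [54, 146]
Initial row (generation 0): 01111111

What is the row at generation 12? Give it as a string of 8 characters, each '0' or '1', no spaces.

Gen 0: 01111111
Gen 1 (rule 54): 10000000
Gen 2 (rule 146): 01000000
Gen 3 (rule 54): 11100000
Gen 4 (rule 146): 01010000
Gen 5 (rule 54): 11111000
Gen 6 (rule 146): 01110100
Gen 7 (rule 54): 10001110
Gen 8 (rule 146): 01010101
Gen 9 (rule 54): 11111111
Gen 10 (rule 146): 01111110
Gen 11 (rule 54): 10000001
Gen 12 (rule 146): 01000010

Answer: 01000010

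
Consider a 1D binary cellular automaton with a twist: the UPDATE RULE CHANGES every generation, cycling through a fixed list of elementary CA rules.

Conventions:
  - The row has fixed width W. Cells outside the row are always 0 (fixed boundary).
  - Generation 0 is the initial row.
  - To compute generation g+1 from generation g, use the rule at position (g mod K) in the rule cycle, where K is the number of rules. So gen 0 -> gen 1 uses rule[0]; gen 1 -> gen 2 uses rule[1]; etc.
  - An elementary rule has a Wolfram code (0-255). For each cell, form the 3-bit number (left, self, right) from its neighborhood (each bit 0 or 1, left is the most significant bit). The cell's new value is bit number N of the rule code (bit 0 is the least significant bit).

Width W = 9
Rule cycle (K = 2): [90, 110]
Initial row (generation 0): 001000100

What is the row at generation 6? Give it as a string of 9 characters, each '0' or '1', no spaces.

Answer: 110011111

Derivation:
Gen 0: 001000100
Gen 1 (rule 90): 010101010
Gen 2 (rule 110): 111111110
Gen 3 (rule 90): 100000011
Gen 4 (rule 110): 100000111
Gen 5 (rule 90): 010001101
Gen 6 (rule 110): 110011111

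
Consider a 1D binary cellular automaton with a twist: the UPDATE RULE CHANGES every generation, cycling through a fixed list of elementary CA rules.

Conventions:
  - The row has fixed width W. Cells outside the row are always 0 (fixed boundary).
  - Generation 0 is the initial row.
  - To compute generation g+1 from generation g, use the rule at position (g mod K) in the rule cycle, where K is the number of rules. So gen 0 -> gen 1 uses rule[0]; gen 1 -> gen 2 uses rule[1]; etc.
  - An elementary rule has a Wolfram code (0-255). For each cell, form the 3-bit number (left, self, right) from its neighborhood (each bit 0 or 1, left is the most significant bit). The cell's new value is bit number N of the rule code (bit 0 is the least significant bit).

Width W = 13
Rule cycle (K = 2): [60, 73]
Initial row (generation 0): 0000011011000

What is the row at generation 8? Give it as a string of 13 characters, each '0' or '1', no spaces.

Answer: 1010110111111

Derivation:
Gen 0: 0000011011000
Gen 1 (rule 60): 0000010110100
Gen 2 (rule 73): 1111000110001
Gen 3 (rule 60): 1000100101001
Gen 4 (rule 73): 0010000000000
Gen 5 (rule 60): 0011000000000
Gen 6 (rule 73): 1011011111111
Gen 7 (rule 60): 1110110000000
Gen 8 (rule 73): 1010110111111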